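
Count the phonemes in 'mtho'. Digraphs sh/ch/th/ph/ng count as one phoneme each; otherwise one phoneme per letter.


Parsing 'mtho' greedily, digraphs first:
  'm' -> consonant phoneme (phonemes so far: 1)
  'th' -> digraph (1 consonant phoneme) (phonemes so far: 2)
  'o' -> vowel phoneme (phonemes so far: 3)
Total phonemes: 3

3


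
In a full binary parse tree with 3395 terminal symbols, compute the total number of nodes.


Leaf nodes (terminals): 3395
Internal nodes = n - 1 = 3395 - 1 = 3394
Total = leaves + internal = 3395 + 3394 = 6789

6789


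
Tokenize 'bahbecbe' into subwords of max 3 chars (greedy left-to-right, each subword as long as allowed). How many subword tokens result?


'bahbecbe' has 8 characters.
Chunking with max size 3:
  Chunk 1: 'bah' (positions 0-2)
  Chunk 2: 'bec' (positions 3-5)
  Chunk 3: 'be' (positions 6-7)
Total chunks: ceil(8 / 3) = 3

3


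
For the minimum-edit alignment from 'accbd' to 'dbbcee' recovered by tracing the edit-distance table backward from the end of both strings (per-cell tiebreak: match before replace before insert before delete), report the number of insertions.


Edit distance = 5. Backtracking from cell (5, 6) with preference match > replace > insert > delete,
then listing the resulting alignment 'accbd' -> 'dbbcee' left to right:
  Step 1: insert 'd' [insertion #1]
  Step 2: replace a->b
  Step 3: replace c->b
  Step 4: keep 'c'
  Step 5: replace b->e
  Step 6: replace d->e
Total insertions: 1

1


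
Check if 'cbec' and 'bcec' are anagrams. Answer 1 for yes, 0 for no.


Sort characters of 'cbec': 'bcce'
Sort characters of 'bcec': 'bcce'
Sorted forms match -> they ARE anagrams
Result: 1

1


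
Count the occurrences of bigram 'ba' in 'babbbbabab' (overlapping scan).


Scanning 'babbbbabab' for bigram 'ba':
  Position 0: 'ba' -> MATCH
  Position 1: 'ab' -> no
  Position 2: 'bb' -> no
  Position 3: 'bb' -> no
  Position 4: 'bb' -> no
  Position 5: 'ba' -> MATCH
  Position 6: 'ab' -> no
  Position 7: 'ba' -> MATCH
  Position 8: 'ab' -> no
Total matches: 3

3


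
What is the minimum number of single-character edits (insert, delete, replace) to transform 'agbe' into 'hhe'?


Building DP table for s1='agbe' (len 4) and s2='hhe' (len 3):
       h  h  e
    0  1  2  3
  a 1  1  2  3
  g 2  2  2  3
  b 3  3  3  3
  e 4  4  4  3
Edit distance = dp[4][3] = 3

3


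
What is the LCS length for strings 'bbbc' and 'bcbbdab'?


DP table for LCS of 'bbbc' and 'bcbbdab':
       b  c  b  b  d  a  b
    0  0  0  0  0  0  0  0
  b 0  1  1  1  1  1  1  1
  b 0  1  1  2  2  2  2  2
  b 0  1  1  2  3  3  3  3
  c 0  1  2  2  3  3  3  3
LCS: 'bbb'
LCS length = 3

3


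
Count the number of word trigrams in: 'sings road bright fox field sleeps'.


Word trigrams from [6] words:
  Trigram 1: (sings road bright)
  Trigram 2: (road bright fox)
  Trigram 3: (bright fox field)
  Trigram 4: (fox field sleeps)
Total word trigrams: 6 - 2 = 4

4


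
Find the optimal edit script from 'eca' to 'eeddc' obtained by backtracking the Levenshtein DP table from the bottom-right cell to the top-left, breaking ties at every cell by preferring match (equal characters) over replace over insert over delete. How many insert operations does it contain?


Edit distance = 4. Backtracking from cell (3, 5) with preference match > replace > insert > delete,
then listing the resulting alignment 'eca' -> 'eeddc' left to right:
  Step 1: insert 'e' [insertion #1]
  Step 2: keep 'e'
  Step 3: insert 'd' [insertion #2]
  Step 4: replace c->d
  Step 5: replace a->c
Total insertions: 2

2


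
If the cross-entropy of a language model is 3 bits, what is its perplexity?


Perplexity formula: PP = 2^H
H = 3
PP = 2^3
Steps: 2^1 = 2, 2^2 = 4, 2^3 = 8
PP = 8

8


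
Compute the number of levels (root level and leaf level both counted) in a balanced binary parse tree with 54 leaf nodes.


In a balanced binary tree with n leaves the deepest leaf is ceil(log2(n)) edges below the root,
so counting node levels inclusive of root and leaves gives ceil(log2(n)) + 1 levels.
log2(54) = 5.7549
ceil(5.7549) = 6
levels = 6 + 1 = 7

7


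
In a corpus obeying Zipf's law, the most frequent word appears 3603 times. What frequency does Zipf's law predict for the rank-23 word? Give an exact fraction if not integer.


Zipf's law: freq(rank) = f1 / rank
f1 = 3603, rank = 23
freq = 3603 / 23
GCD(3603, 23) = 1
Simplified: 3603/23

3603/23


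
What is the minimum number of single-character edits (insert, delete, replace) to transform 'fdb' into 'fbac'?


Building DP table for s1='fdb' (len 3) and s2='fbac' (len 4):
       f  b  a  c
    0  1  2  3  4
  f 1  0  1  2  3
  d 2  1  1  2  3
  b 3  2  1  2  3
Edit distance = dp[3][4] = 3

3


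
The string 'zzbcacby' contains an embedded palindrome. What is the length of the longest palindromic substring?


Scanning 'zzbcacby' for palindromic substrings.
Substring at positions 2-6: 'bcacb'.
Check: reverse('bcacb') = 'bcacb' -> palindrome confirmed.
Neighbouring characters ('z' / 'y') break symmetry, so it cannot extend further.
No longer palindromic substring exists; longest length = 5

5


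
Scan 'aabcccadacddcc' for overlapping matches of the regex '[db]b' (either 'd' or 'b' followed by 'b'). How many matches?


Pattern: [db]b means either 'd' or 'b' followed by 'b'.
Scanning 'aabcccadacddcc' position-by-position:
  Pos 0: window 'aa' -> no
  Pos 1: window 'ab' -> no
  Pos 2: window 'bc' -> no
  Pos 3: window 'cc' -> no
  Pos 4: window 'cc' -> no
  Pos 5: window 'ca' -> no
  Pos 6: window 'ad' -> no
  Pos 7: window 'da' -> no
  Pos 8: window 'ac' -> no
  Pos 9: window 'cd' -> no
  Pos 10: window 'dd' -> no
  Pos 11: window 'dc' -> no
  Pos 12: window 'cc' -> no
  Pos 13: window 'c' -> no
Total matches: 0

0


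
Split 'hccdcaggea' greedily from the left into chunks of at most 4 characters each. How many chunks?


'hccdcaggea' has 10 characters.
Chunking with max size 4:
  Chunk 1: 'hccd' (positions 0-3)
  Chunk 2: 'cagg' (positions 4-7)
  Chunk 3: 'ea' (positions 8-9)
Total chunks: ceil(10 / 4) = 3

3


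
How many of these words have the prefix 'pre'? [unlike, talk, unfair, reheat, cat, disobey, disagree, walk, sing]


Checking each word for prefix 'pre':
  'unlike' -> no (count: 0)
  'talk' -> no (count: 0)
  'unfair' -> no (count: 0)
  'reheat' -> no (count: 0)
  'cat' -> no (count: 0)
  'disobey' -> no (count: 0)
  'disagree' -> no (count: 0)
  'walk' -> no (count: 0)
  'sing' -> no (count: 0)
Total with prefix 'pre': 0

0


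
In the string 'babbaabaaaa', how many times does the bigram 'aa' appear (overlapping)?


Scanning 'babbaabaaaa' for bigram 'aa':
  Position 0: 'ba' -> no
  Position 1: 'ab' -> no
  Position 2: 'bb' -> no
  Position 3: 'ba' -> no
  Position 4: 'aa' -> MATCH
  Position 5: 'ab' -> no
  Position 6: 'ba' -> no
  Position 7: 'aa' -> MATCH
  Position 8: 'aa' -> MATCH
  Position 9: 'aa' -> MATCH
Total matches: 4

4


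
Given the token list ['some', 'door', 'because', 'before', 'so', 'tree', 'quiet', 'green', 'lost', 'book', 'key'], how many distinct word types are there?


Listing all tokens and tracking unique types:
  Token 1: 'some' -> NEW (unique so far: 1)
  Token 2: 'door' -> NEW (unique so far: 2)
  Token 3: 'because' -> NEW (unique so far: 3)
  Token 4: 'before' -> NEW (unique so far: 4)
  Token 5: 'so' -> NEW (unique so far: 5)
  Token 6: 'tree' -> NEW (unique so far: 6)
  Token 7: 'quiet' -> NEW (unique so far: 7)
  Token 8: 'green' -> NEW (unique so far: 8)
  Token 9: 'lost' -> NEW (unique so far: 9)
  Token 10: 'book' -> NEW (unique so far: 10)
  Token 11: 'key' -> NEW (unique so far: 11)
Unique types: ('because', 'before', 'book', 'door', 'green', 'key', 'lost', 'quiet', 'so', 'some', 'tree')
Vocabulary size: 11

11


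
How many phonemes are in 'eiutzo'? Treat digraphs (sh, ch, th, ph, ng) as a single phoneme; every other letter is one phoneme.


Parsing 'eiutzo' greedily, digraphs first:
  'e' -> vowel phoneme (phonemes so far: 1)
  'i' -> vowel phoneme (phonemes so far: 2)
  'u' -> vowel phoneme (phonemes so far: 3)
  't' -> consonant phoneme (phonemes so far: 4)
  'z' -> consonant phoneme (phonemes so far: 5)
  'o' -> vowel phoneme (phonemes so far: 6)
Total phonemes: 6

6


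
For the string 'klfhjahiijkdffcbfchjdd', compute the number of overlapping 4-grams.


String 'klfhjahiijkdffcbfchjdd' has length L = 22.
Number of overlapping n-grams = L - n + 1
Substituting: 22 - 4 + 1 = 19

19


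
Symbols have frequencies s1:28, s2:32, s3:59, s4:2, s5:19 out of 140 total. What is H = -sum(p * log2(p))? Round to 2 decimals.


Computing entropy H = -sum(p_i * log2(p_i)):
  s1: p = 28/140 = 0.2000, -p*log2(p) = 0.4644
  s2: p = 32/140 = 0.2286, -p*log2(p) = 0.4867
  s3: p = 59/140 = 0.4214, -p*log2(p) = 0.5254
  s4: p = 2/140 = 0.0143, -p*log2(p) = 0.0876
  s5: p = 19/140 = 0.1357, -p*log2(p) = 0.3910
H = sum of terms = 1.9551
Rounded to 2 decimals: 1.96

1.96


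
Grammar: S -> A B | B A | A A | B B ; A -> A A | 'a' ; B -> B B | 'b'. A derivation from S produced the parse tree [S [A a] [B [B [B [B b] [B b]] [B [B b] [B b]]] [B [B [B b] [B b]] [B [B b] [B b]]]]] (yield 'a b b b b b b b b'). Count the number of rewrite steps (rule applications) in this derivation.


Every bracketed nonterminal node [X ...] in the tree is produced by exactly one rule application.
Reading the tree off as a leftmost derivation:
  Step 1: S  =>  A B   (applied S -> A B)
  Step 2: A B  =>  a B   (applied A -> a)
  Step 3: a B  =>  a B B   (applied B -> B B)
  Step 4: a B B  =>  a B B B   (applied B -> B B)
  Step 5: a B B B  =>  a B B B B   (applied B -> B B)
  Step 6: a B B B B  =>  a b B B B   (applied B -> b)
  Step 7: a b B B B  =>  a b b B B   (applied B -> b)
  Step 8: a b b B B  =>  a b b B B B   (applied B -> B B)
  Step 9: a b b B B B  =>  a b b b B B   (applied B -> b)
  Step 10: a b b b B B  =>  a b b b b B   (applied B -> b)
  Step 11: a b b b b B  =>  a b b b b B B   (applied B -> B B)
  Step 12: a b b b b B B  =>  a b b b b B B B   (applied B -> B B)
  Step 13: a b b b b B B B  =>  a b b b b b B B   (applied B -> b)
  Step 14: a b b b b b B B  =>  a b b b b b b B   (applied B -> b)
  Step 15: a b b b b b b B  =>  a b b b b b b B B   (applied B -> B B)
  Step 16: a b b b b b b B B  =>  a b b b b b b b B   (applied B -> b)
  Step 17: a b b b b b b b B  =>  a b b b b b b b b   (applied B -> b)
Final yield: a b b b b b b b b
Total rewrite steps: 17

17


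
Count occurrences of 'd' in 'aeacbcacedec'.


Scanning 'aeacbcacedec' for 'd':
  Position 9: 'd' -> MATCH (count: 1)
Total occurrences of 'd': 1

1


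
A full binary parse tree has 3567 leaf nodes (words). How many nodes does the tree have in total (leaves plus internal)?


Leaf nodes (terminals): 3567
Internal nodes = n - 1 = 3567 - 1 = 3566
Total = leaves + internal = 3567 + 3566 = 7133

7133


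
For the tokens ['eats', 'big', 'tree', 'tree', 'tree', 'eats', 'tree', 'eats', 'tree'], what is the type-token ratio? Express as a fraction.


Tokens: 9
Unique types: ('big', 'eats', 'tree') = 3
TTR = 3/9
Simplify: divide both by 3 -> 1/3
TTR = 1/3

1/3


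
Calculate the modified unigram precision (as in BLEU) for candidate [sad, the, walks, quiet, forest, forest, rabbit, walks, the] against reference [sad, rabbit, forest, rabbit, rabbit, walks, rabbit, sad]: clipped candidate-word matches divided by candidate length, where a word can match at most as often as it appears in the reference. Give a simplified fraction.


Reference word counts: {'forest': 1, 'rabbit': 4, 'sad': 2, 'walks': 1}
Checking each candidate word (with clipping):
  'sad' -> in reference (ref count 2, used 1/2) -> match (matches: 1)
  'the' -> not in reference -> no match (matches: 1)
  'walks' -> in reference (ref count 1, used 1/1) -> match (matches: 2)
  'quiet' -> not in reference -> no match (matches: 2)
  'forest' -> in reference (ref count 1, used 1/1) -> match (matches: 3)
  'forest' -> ref count 1 already used up (1/1) -> clipped, no match (matches: 3)
  'rabbit' -> in reference (ref count 4, used 1/4) -> match (matches: 4)
  'walks' -> ref count 1 already used up (1/1) -> clipped, no match (matches: 4)
  'the' -> not in reference -> no match (matches: 4)
Clipped matches: 4, Candidate length: 9
Precision = 4/9

4/9


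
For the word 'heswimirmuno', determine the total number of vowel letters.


Scanning each character of 'heswimirmuno':
  Position 1: 'h' -> consonant (running count: 0)
  Position 2: 'e' -> vowel (running count: 1)
  Position 3: 's' -> consonant (running count: 1)
  Position 4: 'w' -> consonant (running count: 1)
  Position 5: 'i' -> vowel (running count: 2)
  Position 6: 'm' -> consonant (running count: 2)
  Position 7: 'i' -> vowel (running count: 3)
  Position 8: 'r' -> consonant (running count: 3)
  Position 9: 'm' -> consonant (running count: 3)
  Position 10: 'u' -> vowel (running count: 4)
  Position 11: 'n' -> consonant (running count: 4)
  Position 12: 'o' -> vowel (running count: 5)
Total vowels: 5

5


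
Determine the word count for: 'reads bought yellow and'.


Counting words by splitting on spaces:
  Word 1: 'reads'
  Word 2: 'bought'
  Word 3: 'yellow'
  Word 4: 'and'
Total words: 4

4


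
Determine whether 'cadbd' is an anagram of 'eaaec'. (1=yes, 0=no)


Sort characters of 'cadbd': 'abcdd'
Sort characters of 'eaaec': 'aacee'
Sorted forms differ -> they are NOT anagrams
Result: 0

0


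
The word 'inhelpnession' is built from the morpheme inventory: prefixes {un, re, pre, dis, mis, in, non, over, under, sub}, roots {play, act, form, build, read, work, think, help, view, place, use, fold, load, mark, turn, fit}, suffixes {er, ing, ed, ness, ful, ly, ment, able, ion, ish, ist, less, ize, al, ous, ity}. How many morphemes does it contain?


Segmenting 'inhelpnession' against the inventory:
  'in' -> prefix (morpheme 1)
  'help' -> root (morpheme 2)
  'ness' -> suffix (morpheme 3)
  'ion' -> suffix (morpheme 4)
Total morphemes: 4

4


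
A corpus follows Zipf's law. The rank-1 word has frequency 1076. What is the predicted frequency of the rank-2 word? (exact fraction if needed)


Zipf's law: freq(rank) = f1 / rank
f1 = 1076, rank = 2
freq = 1076 / 2
= 538

538


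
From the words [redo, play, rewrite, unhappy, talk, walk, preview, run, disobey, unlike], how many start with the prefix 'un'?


Checking each word for prefix 'un':
  'redo' -> no (count: 0)
  'play' -> no (count: 0)
  'rewrite' -> no (count: 0)
  'unhappy' -> YES, starts with 'un' (count: 1)
  'talk' -> no (count: 1)
  'walk' -> no (count: 1)
  'preview' -> no (count: 1)
  'run' -> no (count: 1)
  'disobey' -> no (count: 1)
  'unlike' -> YES, starts with 'un' (count: 2)
Total with prefix 'un': 2

2


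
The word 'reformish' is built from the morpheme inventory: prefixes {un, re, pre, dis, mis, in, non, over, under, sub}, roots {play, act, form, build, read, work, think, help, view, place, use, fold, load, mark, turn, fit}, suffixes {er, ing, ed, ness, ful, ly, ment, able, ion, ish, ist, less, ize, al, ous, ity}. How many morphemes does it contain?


Segmenting 'reformish' against the inventory:
  're' -> prefix (morpheme 1)
  'form' -> root (morpheme 2)
  'ish' -> suffix (morpheme 3)
Total morphemes: 3

3


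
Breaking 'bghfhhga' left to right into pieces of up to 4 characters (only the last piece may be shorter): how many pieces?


'bghfhhga' has 8 characters.
Chunking with max size 4:
  Chunk 1: 'bghf' (positions 0-3)
  Chunk 2: 'hhga' (positions 4-7)
Total chunks: ceil(8 / 4) = 2

2


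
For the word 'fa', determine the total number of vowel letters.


Scanning each character of 'fa':
  Position 1: 'f' -> consonant (running count: 0)
  Position 2: 'a' -> vowel (running count: 1)
Total vowels: 1

1


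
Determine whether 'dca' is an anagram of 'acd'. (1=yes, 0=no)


Sort characters of 'dca': 'acd'
Sort characters of 'acd': 'acd'
Sorted forms match -> they ARE anagrams
Result: 1

1


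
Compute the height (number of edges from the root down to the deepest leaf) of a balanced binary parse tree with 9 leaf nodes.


In a balanced binary tree with n leaves the deepest leaf is ceil(log2(n)) edges below the root.
log2(9) = 3.1699
ceil(3.1699) = 4
height (edges) = 4

4


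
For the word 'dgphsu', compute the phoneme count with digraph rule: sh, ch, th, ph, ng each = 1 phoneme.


Parsing 'dgphsu' greedily, digraphs first:
  'd' -> consonant phoneme (phonemes so far: 1)
  'g' -> consonant phoneme (phonemes so far: 2)
  'ph' -> digraph (1 consonant phoneme) (phonemes so far: 3)
  's' -> consonant phoneme (phonemes so far: 4)
  'u' -> vowel phoneme (phonemes so far: 5)
Total phonemes: 5

5


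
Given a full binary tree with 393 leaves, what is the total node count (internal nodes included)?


Leaf nodes (terminals): 393
Internal nodes = n - 1 = 393 - 1 = 392
Total = leaves + internal = 393 + 392 = 785

785


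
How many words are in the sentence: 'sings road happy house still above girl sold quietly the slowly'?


Counting words by splitting on spaces:
  Word 1: 'sings'
  Word 2: 'road'
  Word 3: 'happy'
  Word 4: 'house'
  Word 5: 'still'
  Word 6: 'above'
  Word 7: 'girl'
  Word 8: 'sold'
  Word 9: 'quietly'
  Word 10: 'the'
  Word 11: 'slowly'
Total words: 11

11


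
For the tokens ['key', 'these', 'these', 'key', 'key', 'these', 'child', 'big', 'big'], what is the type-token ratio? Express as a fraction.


Tokens: 9
Unique types: ('big', 'child', 'key', 'these') = 4
TTR = 4/9
Already in lowest terms.

4/9


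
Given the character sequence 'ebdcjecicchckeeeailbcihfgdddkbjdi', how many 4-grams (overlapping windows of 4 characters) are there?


String 'ebdcjecicchckeeeailbcihfgdddkbjdi' has length L = 33.
Number of overlapping n-grams = L - n + 1
Substituting: 33 - 4 + 1 = 30

30


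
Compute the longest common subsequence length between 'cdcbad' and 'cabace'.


DP table for LCS of 'cdcbad' and 'cabace':
       c  a  b  a  c  e
    0  0  0  0  0  0  0
  c 0  1  1  1  1  1  1
  d 0  1  1  1  1  1  1
  c 0  1  1  1  1  2  2
  b 0  1  1  2  2  2  2
  a 0  1  2  2  3  3  3
  d 0  1  2  2  3  3  3
LCS: 'cba'
LCS length = 3

3


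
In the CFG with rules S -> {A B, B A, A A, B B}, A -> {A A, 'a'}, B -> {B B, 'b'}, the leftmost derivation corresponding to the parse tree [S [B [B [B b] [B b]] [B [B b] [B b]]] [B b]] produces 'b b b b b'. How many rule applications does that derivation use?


Every bracketed nonterminal node [X ...] in the tree is produced by exactly one rule application.
Reading the tree off as a leftmost derivation:
  Step 1: S  =>  B B   (applied S -> B B)
  Step 2: B B  =>  B B B   (applied B -> B B)
  Step 3: B B B  =>  B B B B   (applied B -> B B)
  Step 4: B B B B  =>  b B B B   (applied B -> b)
  Step 5: b B B B  =>  b b B B   (applied B -> b)
  Step 6: b b B B  =>  b b B B B   (applied B -> B B)
  Step 7: b b B B B  =>  b b b B B   (applied B -> b)
  Step 8: b b b B B  =>  b b b b B   (applied B -> b)
  Step 9: b b b b B  =>  b b b b b   (applied B -> b)
Final yield: b b b b b
Total rewrite steps: 9

9


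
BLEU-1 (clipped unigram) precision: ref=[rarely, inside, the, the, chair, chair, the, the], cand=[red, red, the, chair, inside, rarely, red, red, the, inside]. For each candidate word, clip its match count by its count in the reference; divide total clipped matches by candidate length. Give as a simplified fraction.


Reference word counts: {'chair': 2, 'inside': 1, 'rarely': 1, 'the': 4}
Checking each candidate word (with clipping):
  'red' -> not in reference -> no match (matches: 0)
  'red' -> not in reference -> no match (matches: 0)
  'the' -> in reference (ref count 4, used 1/4) -> match (matches: 1)
  'chair' -> in reference (ref count 2, used 1/2) -> match (matches: 2)
  'inside' -> in reference (ref count 1, used 1/1) -> match (matches: 3)
  'rarely' -> in reference (ref count 1, used 1/1) -> match (matches: 4)
  'red' -> not in reference -> no match (matches: 4)
  'red' -> not in reference -> no match (matches: 4)
  'the' -> in reference (ref count 4, used 2/4) -> match (matches: 5)
  'inside' -> ref count 1 already used up (1/1) -> clipped, no match (matches: 5)
Clipped matches: 5, Candidate length: 10
Precision = 5/10 = 1/2

1/2


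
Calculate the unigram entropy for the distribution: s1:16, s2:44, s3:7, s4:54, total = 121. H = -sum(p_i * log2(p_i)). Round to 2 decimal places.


Computing entropy H = -sum(p_i * log2(p_i)):
  s1: p = 16/121 = 0.1322, -p*log2(p) = 0.3860
  s2: p = 44/121 = 0.3636, -p*log2(p) = 0.5307
  s3: p = 7/121 = 0.0579, -p*log2(p) = 0.2379
  s4: p = 54/121 = 0.4463, -p*log2(p) = 0.5195
H = sum of terms = 1.6741
Rounded to 2 decimals: 1.67

1.67


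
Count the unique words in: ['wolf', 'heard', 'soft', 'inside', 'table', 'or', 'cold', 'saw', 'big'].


Listing all tokens and tracking unique types:
  Token 1: 'wolf' -> NEW (unique so far: 1)
  Token 2: 'heard' -> NEW (unique so far: 2)
  Token 3: 'soft' -> NEW (unique so far: 3)
  Token 4: 'inside' -> NEW (unique so far: 4)
  Token 5: 'table' -> NEW (unique so far: 5)
  Token 6: 'or' -> NEW (unique so far: 6)
  Token 7: 'cold' -> NEW (unique so far: 7)
  Token 8: 'saw' -> NEW (unique so far: 8)
  Token 9: 'big' -> NEW (unique so far: 9)
Unique types: ('big', 'cold', 'heard', 'inside', 'or', 'saw', 'soft', 'table', 'wolf')
Vocabulary size: 9

9


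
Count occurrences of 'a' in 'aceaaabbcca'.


Scanning 'aceaaabbcca' for 'a':
  Position 0: 'a' -> MATCH (count: 1)
  Position 3: 'a' -> MATCH (count: 2)
  Position 4: 'a' -> MATCH (count: 3)
  Position 5: 'a' -> MATCH (count: 4)
  Position 10: 'a' -> MATCH (count: 5)
Total occurrences of 'a': 5

5


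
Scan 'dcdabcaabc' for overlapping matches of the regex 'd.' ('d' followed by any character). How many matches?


Pattern: d. means 'd' followed by any character.
Scanning 'dcdabcaabc' position-by-position:
  Pos 0: window 'dc' -> MATCH
  Pos 1: window 'cd' -> no
  Pos 2: window 'da' -> MATCH
  Pos 3: window 'ab' -> no
  Pos 4: window 'bc' -> no
  Pos 5: window 'ca' -> no
  Pos 6: window 'aa' -> no
  Pos 7: window 'ab' -> no
  Pos 8: window 'bc' -> no
  Pos 9: window 'c' -> no
Total matches: 2

2


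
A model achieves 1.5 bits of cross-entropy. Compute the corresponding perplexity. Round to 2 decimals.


Perplexity formula: PP = 2^H
H = 1.5
PP = 2^1.5
Decompose: 2^1.5 = 2^1 * 2^0.5 = 2^1 * sqrt(2)
2^1 = 2, sqrt(2) ~ 1.4142136
PP ~ 2 * 1.4142136 = 2.8284272
Rounded to 2 decimals: 2.83

2.83


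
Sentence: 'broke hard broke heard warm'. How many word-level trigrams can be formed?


Word trigrams from [5] words:
  Trigram 1: (broke hard broke)
  Trigram 2: (hard broke heard)
  Trigram 3: (broke heard warm)
Total word trigrams: 5 - 2 = 3

3


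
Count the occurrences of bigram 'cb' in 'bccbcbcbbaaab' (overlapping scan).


Scanning 'bccbcbcbbaaab' for bigram 'cb':
  Position 0: 'bc' -> no
  Position 1: 'cc' -> no
  Position 2: 'cb' -> MATCH
  Position 3: 'bc' -> no
  Position 4: 'cb' -> MATCH
  Position 5: 'bc' -> no
  Position 6: 'cb' -> MATCH
  Position 7: 'bb' -> no
  Position 8: 'ba' -> no
  Position 9: 'aa' -> no
  Position 10: 'aa' -> no
  Position 11: 'ab' -> no
Total matches: 3

3


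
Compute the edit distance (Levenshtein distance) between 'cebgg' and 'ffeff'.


Building DP table for s1='cebgg' (len 5) and s2='ffeff' (len 5):
       f  f  e  f  f
    0  1  2  3  4  5
  c 1  1  2  3  4  5
  e 2  2  2  2  3  4
  b 3  3  3  3  3  4
  g 4  4  4  4  4  4
  g 5  5  5  5  5  5
Edit distance = dp[5][5] = 5

5


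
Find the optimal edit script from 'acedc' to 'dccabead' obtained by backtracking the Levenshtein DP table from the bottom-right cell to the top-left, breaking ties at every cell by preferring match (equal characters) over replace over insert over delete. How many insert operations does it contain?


Edit distance = 6. Backtracking from cell (5, 8) with preference match > replace > insert > delete,
then listing the resulting alignment 'acedc' -> 'dccabead' left to right:
  Step 1: insert 'd' [insertion #1]
  Step 2: insert 'c' [insertion #2]
  Step 3: insert 'c' [insertion #3]
  Step 4: keep 'a'
  Step 5: replace c->b
  Step 6: keep 'e'
  Step 7: replace d->a
  Step 8: replace c->d
Total insertions: 3

3


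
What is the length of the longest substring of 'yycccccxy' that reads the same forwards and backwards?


Scanning 'yycccccxy' for palindromic substrings.
Substring at positions 2-6: 'ccccc'.
Check: reverse('ccccc') = 'ccccc' -> palindrome confirmed.
Neighbouring characters ('y' / 'x') break symmetry, so it cannot extend further.
No longer palindromic substring exists; longest length = 5

5


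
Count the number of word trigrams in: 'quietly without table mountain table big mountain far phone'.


Word trigrams from [9] words:
  Trigram 1: (quietly without table)
  Trigram 2: (without table mountain)
  Trigram 3: (table mountain table)
  Trigram 4: (mountain table big)
  Trigram 5: (table big mountain)
  Trigram 6: (big mountain far)
  Trigram 7: (mountain far phone)
Total word trigrams: 9 - 2 = 7

7


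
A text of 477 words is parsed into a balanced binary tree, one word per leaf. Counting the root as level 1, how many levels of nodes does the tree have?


In a balanced binary tree with n leaves the deepest leaf is ceil(log2(n)) edges below the root,
so counting node levels inclusive of root and leaves gives ceil(log2(n)) + 1 levels.
log2(477) = 8.8978
ceil(8.8978) = 9
levels = 9 + 1 = 10

10


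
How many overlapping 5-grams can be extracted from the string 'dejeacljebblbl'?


String 'dejeacljebblbl' has length L = 14.
Number of overlapping n-grams = L - n + 1
Substituting: 14 - 5 + 1 = 10

10


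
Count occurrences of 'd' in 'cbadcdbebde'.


Scanning 'cbadcdbebde' for 'd':
  Position 3: 'd' -> MATCH (count: 1)
  Position 5: 'd' -> MATCH (count: 2)
  Position 9: 'd' -> MATCH (count: 3)
Total occurrences of 'd': 3

3


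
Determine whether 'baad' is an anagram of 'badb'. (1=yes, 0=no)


Sort characters of 'baad': 'aabd'
Sort characters of 'badb': 'abbd'
Sorted forms differ -> they are NOT anagrams
Result: 0

0


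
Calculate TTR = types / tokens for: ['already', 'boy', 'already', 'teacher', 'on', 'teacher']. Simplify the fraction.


Tokens: 6
Unique types: ('already', 'boy', 'on', 'teacher') = 4
TTR = 4/6
Simplify: divide both by 2 -> 2/3
TTR = 2/3

2/3


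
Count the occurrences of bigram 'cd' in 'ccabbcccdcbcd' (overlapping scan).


Scanning 'ccabbcccdcbcd' for bigram 'cd':
  Position 0: 'cc' -> no
  Position 1: 'ca' -> no
  Position 2: 'ab' -> no
  Position 3: 'bb' -> no
  Position 4: 'bc' -> no
  Position 5: 'cc' -> no
  Position 6: 'cc' -> no
  Position 7: 'cd' -> MATCH
  Position 8: 'dc' -> no
  Position 9: 'cb' -> no
  Position 10: 'bc' -> no
  Position 11: 'cd' -> MATCH
Total matches: 2

2


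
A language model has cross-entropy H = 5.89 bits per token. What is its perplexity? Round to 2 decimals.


Perplexity formula: PP = 2^H
H = 5.89
PP = 2^5.89
Decompose: 2^5.89 = 2^5 * 2^0.89
2^5 = 32, 2^0.89 ~ 1.8531761
PP ~ 32 * 1.8531761 = 59.3016352
Rounded to 2 decimals: 59.30

59.30


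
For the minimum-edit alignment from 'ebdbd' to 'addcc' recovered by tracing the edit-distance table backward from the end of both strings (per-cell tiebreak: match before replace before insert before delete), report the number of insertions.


Edit distance = 4. Backtracking from cell (5, 5) with preference match > replace > insert > delete,
then listing the resulting alignment 'ebdbd' -> 'addcc' left to right:
  Step 1: replace e->a
  Step 2: replace b->d
  Step 3: keep 'd'
  Step 4: replace b->c
  Step 5: replace d->c
Total insertions: 0

0


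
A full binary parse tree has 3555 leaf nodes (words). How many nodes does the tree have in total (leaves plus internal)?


Leaf nodes (terminals): 3555
Internal nodes = n - 1 = 3555 - 1 = 3554
Total = leaves + internal = 3555 + 3554 = 7109

7109


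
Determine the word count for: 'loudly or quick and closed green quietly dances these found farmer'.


Counting words by splitting on spaces:
  Word 1: 'loudly'
  Word 2: 'or'
  Word 3: 'quick'
  Word 4: 'and'
  Word 5: 'closed'
  Word 6: 'green'
  Word 7: 'quietly'
  Word 8: 'dances'
  Word 9: 'these'
  Word 10: 'found'
  Word 11: 'farmer'
Total words: 11

11


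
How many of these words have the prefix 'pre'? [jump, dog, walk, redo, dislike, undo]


Checking each word for prefix 'pre':
  'jump' -> no (count: 0)
  'dog' -> no (count: 0)
  'walk' -> no (count: 0)
  'redo' -> no (count: 0)
  'dislike' -> no (count: 0)
  'undo' -> no (count: 0)
Total with prefix 'pre': 0

0


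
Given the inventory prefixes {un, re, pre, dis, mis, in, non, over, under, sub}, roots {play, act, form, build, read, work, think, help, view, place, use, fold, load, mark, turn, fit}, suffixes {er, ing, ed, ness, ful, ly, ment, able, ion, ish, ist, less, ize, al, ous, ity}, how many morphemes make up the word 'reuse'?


Segmenting 'reuse' against the inventory:
  're' -> prefix (morpheme 1)
  'use' -> root (morpheme 2)
Total morphemes: 2

2


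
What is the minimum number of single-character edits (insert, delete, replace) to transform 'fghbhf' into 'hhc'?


Building DP table for s1='fghbhf' (len 6) and s2='hhc' (len 3):
       h  h  c
    0  1  2  3
  f 1  1  2  3
  g 2  2  2  3
  h 3  2  2  3
  b 4  3  3  3
  h 5  4  3  4
  f 6  5  4  4
Edit distance = dp[6][3] = 4

4


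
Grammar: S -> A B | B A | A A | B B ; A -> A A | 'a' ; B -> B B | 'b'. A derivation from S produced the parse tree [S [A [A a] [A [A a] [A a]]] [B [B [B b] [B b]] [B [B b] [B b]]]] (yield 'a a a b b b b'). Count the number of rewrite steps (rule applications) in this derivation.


Every bracketed nonterminal node [X ...] in the tree is produced by exactly one rule application.
Reading the tree off as a leftmost derivation:
  Step 1: S  =>  A B   (applied S -> A B)
  Step 2: A B  =>  A A B   (applied A -> A A)
  Step 3: A A B  =>  a A B   (applied A -> a)
  Step 4: a A B  =>  a A A B   (applied A -> A A)
  Step 5: a A A B  =>  a a A B   (applied A -> a)
  Step 6: a a A B  =>  a a a B   (applied A -> a)
  Step 7: a a a B  =>  a a a B B   (applied B -> B B)
  Step 8: a a a B B  =>  a a a B B B   (applied B -> B B)
  Step 9: a a a B B B  =>  a a a b B B   (applied B -> b)
  Step 10: a a a b B B  =>  a a a b b B   (applied B -> b)
  Step 11: a a a b b B  =>  a a a b b B B   (applied B -> B B)
  Step 12: a a a b b B B  =>  a a a b b b B   (applied B -> b)
  Step 13: a a a b b b B  =>  a a a b b b b   (applied B -> b)
Final yield: a a a b b b b
Total rewrite steps: 13

13


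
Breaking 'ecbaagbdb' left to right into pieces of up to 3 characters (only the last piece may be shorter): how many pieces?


'ecbaagbdb' has 9 characters.
Chunking with max size 3:
  Chunk 1: 'ecb' (positions 0-2)
  Chunk 2: 'aag' (positions 3-5)
  Chunk 3: 'bdb' (positions 6-8)
Total chunks: ceil(9 / 3) = 3

3


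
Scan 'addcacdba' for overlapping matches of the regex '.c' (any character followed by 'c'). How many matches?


Pattern: .c means any character followed by 'c'.
Scanning 'addcacdba' position-by-position:
  Pos 0: window 'ad' -> no
  Pos 1: window 'dd' -> no
  Pos 2: window 'dc' -> MATCH
  Pos 3: window 'ca' -> no
  Pos 4: window 'ac' -> MATCH
  Pos 5: window 'cd' -> no
  Pos 6: window 'db' -> no
  Pos 7: window 'ba' -> no
  Pos 8: window 'a' -> no
Total matches: 2

2


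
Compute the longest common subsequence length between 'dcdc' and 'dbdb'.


DP table for LCS of 'dcdc' and 'dbdb':
       d  b  d  b
    0  0  0  0  0
  d 0  1  1  1  1
  c 0  1  1  1  1
  d 0  1  1  2  2
  c 0  1  1  2  2
LCS: 'dd'
LCS length = 2

2


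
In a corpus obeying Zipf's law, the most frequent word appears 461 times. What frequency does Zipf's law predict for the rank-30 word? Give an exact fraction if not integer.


Zipf's law: freq(rank) = f1 / rank
f1 = 461, rank = 30
freq = 461 / 30
GCD(461, 30) = 1
Simplified: 461/30

461/30


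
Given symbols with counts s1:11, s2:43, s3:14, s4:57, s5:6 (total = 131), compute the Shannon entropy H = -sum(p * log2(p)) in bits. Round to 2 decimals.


Computing entropy H = -sum(p_i * log2(p_i)):
  s1: p = 11/131 = 0.0840, -p*log2(p) = 0.3001
  s2: p = 43/131 = 0.3282, -p*log2(p) = 0.5275
  s3: p = 14/131 = 0.1069, -p*log2(p) = 0.3448
  s4: p = 57/131 = 0.4351, -p*log2(p) = 0.5224
  s5: p = 6/131 = 0.0458, -p*log2(p) = 0.2037
H = sum of terms = 1.8985
Rounded to 2 decimals: 1.90

1.90


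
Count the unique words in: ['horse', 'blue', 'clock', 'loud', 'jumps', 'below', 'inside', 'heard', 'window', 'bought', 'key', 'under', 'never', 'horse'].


Listing all tokens and tracking unique types:
  Token 1: 'horse' -> NEW (unique so far: 1)
  Token 2: 'blue' -> NEW (unique so far: 2)
  Token 3: 'clock' -> NEW (unique so far: 3)
  Token 4: 'loud' -> NEW (unique so far: 4)
  Token 5: 'jumps' -> NEW (unique so far: 5)
  Token 6: 'below' -> NEW (unique so far: 6)
  Token 7: 'inside' -> NEW (unique so far: 7)
  Token 8: 'heard' -> NEW (unique so far: 8)
  Token 9: 'window' -> NEW (unique so far: 9)
  Token 10: 'bought' -> NEW (unique so far: 10)
  Token 11: 'key' -> NEW (unique so far: 11)
  Token 12: 'under' -> NEW (unique so far: 12)
  Token 13: 'never' -> NEW (unique so far: 13)
  Token 14: 'horse' -> duplicate (unique so far: 13)
Unique types: ('below', 'blue', 'bought', 'clock', 'heard', 'horse', 'inside', 'jumps', 'key', 'loud', 'never', 'under', 'window')
Vocabulary size: 13

13


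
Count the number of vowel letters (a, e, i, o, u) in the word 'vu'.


Scanning each character of 'vu':
  Position 1: 'v' -> consonant (running count: 0)
  Position 2: 'u' -> vowel (running count: 1)
Total vowels: 1

1


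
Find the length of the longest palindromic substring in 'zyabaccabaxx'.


Scanning 'zyabaccabaxx' for palindromic substrings.
Substring at positions 2-9: 'abaccaba'.
Check: reverse('abaccaba') = 'abaccaba' -> palindrome confirmed.
Neighbouring characters ('y' / 'x') break symmetry, so it cannot extend further.
No longer palindromic substring exists; longest length = 8

8


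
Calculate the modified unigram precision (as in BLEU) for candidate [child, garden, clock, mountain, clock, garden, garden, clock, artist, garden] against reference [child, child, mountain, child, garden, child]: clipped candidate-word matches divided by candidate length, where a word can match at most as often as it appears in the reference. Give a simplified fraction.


Reference word counts: {'child': 4, 'garden': 1, 'mountain': 1}
Checking each candidate word (with clipping):
  'child' -> in reference (ref count 4, used 1/4) -> match (matches: 1)
  'garden' -> in reference (ref count 1, used 1/1) -> match (matches: 2)
  'clock' -> not in reference -> no match (matches: 2)
  'mountain' -> in reference (ref count 1, used 1/1) -> match (matches: 3)
  'clock' -> not in reference -> no match (matches: 3)
  'garden' -> ref count 1 already used up (1/1) -> clipped, no match (matches: 3)
  'garden' -> ref count 1 already used up (1/1) -> clipped, no match (matches: 3)
  'clock' -> not in reference -> no match (matches: 3)
  'artist' -> not in reference -> no match (matches: 3)
  'garden' -> ref count 1 already used up (1/1) -> clipped, no match (matches: 3)
Clipped matches: 3, Candidate length: 10
Precision = 3/10

3/10


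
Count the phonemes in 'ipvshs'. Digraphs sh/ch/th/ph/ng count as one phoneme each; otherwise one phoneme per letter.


Parsing 'ipvshs' greedily, digraphs first:
  'i' -> vowel phoneme (phonemes so far: 1)
  'p' -> consonant phoneme (phonemes so far: 2)
  'v' -> consonant phoneme (phonemes so far: 3)
  'sh' -> digraph (1 consonant phoneme) (phonemes so far: 4)
  's' -> consonant phoneme (phonemes so far: 5)
Total phonemes: 5

5


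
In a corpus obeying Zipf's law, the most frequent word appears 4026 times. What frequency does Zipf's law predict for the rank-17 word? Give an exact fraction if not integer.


Zipf's law: freq(rank) = f1 / rank
f1 = 4026, rank = 17
freq = 4026 / 17
GCD(4026, 17) = 1
Simplified: 4026/17

4026/17


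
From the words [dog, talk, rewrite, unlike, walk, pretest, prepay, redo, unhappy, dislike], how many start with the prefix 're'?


Checking each word for prefix 're':
  'dog' -> no (count: 0)
  'talk' -> no (count: 0)
  'rewrite' -> YES, starts with 're' (count: 1)
  'unlike' -> no (count: 1)
  'walk' -> no (count: 1)
  'pretest' -> no (count: 1)
  'prepay' -> no (count: 1)
  'redo' -> YES, starts with 're' (count: 2)
  'unhappy' -> no (count: 2)
  'dislike' -> no (count: 2)
Total with prefix 're': 2

2


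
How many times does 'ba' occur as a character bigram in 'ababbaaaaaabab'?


Scanning 'ababbaaaaaabab' for bigram 'ba':
  Position 0: 'ab' -> no
  Position 1: 'ba' -> MATCH
  Position 2: 'ab' -> no
  Position 3: 'bb' -> no
  Position 4: 'ba' -> MATCH
  Position 5: 'aa' -> no
  Position 6: 'aa' -> no
  Position 7: 'aa' -> no
  Position 8: 'aa' -> no
  Position 9: 'aa' -> no
  Position 10: 'ab' -> no
  Position 11: 'ba' -> MATCH
  Position 12: 'ab' -> no
Total matches: 3

3


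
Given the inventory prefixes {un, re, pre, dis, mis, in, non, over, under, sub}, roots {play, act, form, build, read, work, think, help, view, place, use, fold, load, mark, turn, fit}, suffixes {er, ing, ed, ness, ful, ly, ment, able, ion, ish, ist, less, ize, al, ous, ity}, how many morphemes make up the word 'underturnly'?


Segmenting 'underturnly' against the inventory:
  'under' -> prefix (morpheme 1)
  'turn' -> root (morpheme 2)
  'ly' -> suffix (morpheme 3)
Total morphemes: 3

3


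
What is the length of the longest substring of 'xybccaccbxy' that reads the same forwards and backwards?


Scanning 'xybccaccbxy' for palindromic substrings.
Substring at positions 2-8: 'bccaccb'.
Check: reverse('bccaccb') = 'bccaccb' -> palindrome confirmed.
Neighbouring characters ('y' / 'x') break symmetry, so it cannot extend further.
No longer palindromic substring exists; longest length = 7

7


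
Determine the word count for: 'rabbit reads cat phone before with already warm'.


Counting words by splitting on spaces:
  Word 1: 'rabbit'
  Word 2: 'reads'
  Word 3: 'cat'
  Word 4: 'phone'
  Word 5: 'before'
  Word 6: 'with'
  Word 7: 'already'
  Word 8: 'warm'
Total words: 8

8


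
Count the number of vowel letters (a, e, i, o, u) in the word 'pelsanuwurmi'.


Scanning each character of 'pelsanuwurmi':
  Position 1: 'p' -> consonant (running count: 0)
  Position 2: 'e' -> vowel (running count: 1)
  Position 3: 'l' -> consonant (running count: 1)
  Position 4: 's' -> consonant (running count: 1)
  Position 5: 'a' -> vowel (running count: 2)
  Position 6: 'n' -> consonant (running count: 2)
  Position 7: 'u' -> vowel (running count: 3)
  Position 8: 'w' -> consonant (running count: 3)
  Position 9: 'u' -> vowel (running count: 4)
  Position 10: 'r' -> consonant (running count: 4)
  Position 11: 'm' -> consonant (running count: 4)
  Position 12: 'i' -> vowel (running count: 5)
Total vowels: 5

5


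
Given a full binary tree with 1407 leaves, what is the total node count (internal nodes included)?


Leaf nodes (terminals): 1407
Internal nodes = n - 1 = 1407 - 1 = 1406
Total = leaves + internal = 1407 + 1406 = 2813

2813


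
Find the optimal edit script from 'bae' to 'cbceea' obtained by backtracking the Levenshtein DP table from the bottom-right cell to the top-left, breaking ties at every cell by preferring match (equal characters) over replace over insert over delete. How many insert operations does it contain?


Edit distance = 4. Backtracking from cell (3, 6) with preference match > replace > insert > delete,
then listing the resulting alignment 'bae' -> 'cbceea' left to right:
  Step 1: insert 'c' [insertion #1]
  Step 2: keep 'b'
  Step 3: insert 'c' [insertion #2]
  Step 4: replace a->e
  Step 5: keep 'e'
  Step 6: insert 'a' [insertion #3]
Total insertions: 3

3


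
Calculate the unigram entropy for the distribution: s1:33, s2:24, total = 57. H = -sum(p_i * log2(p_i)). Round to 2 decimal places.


Computing entropy H = -sum(p_i * log2(p_i)):
  s1: p = 33/57 = 0.5789, -p*log2(p) = 0.4565
  s2: p = 24/57 = 0.4211, -p*log2(p) = 0.5254
H = sum of terms = 0.9819
Rounded to 2 decimals: 0.98

0.98
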